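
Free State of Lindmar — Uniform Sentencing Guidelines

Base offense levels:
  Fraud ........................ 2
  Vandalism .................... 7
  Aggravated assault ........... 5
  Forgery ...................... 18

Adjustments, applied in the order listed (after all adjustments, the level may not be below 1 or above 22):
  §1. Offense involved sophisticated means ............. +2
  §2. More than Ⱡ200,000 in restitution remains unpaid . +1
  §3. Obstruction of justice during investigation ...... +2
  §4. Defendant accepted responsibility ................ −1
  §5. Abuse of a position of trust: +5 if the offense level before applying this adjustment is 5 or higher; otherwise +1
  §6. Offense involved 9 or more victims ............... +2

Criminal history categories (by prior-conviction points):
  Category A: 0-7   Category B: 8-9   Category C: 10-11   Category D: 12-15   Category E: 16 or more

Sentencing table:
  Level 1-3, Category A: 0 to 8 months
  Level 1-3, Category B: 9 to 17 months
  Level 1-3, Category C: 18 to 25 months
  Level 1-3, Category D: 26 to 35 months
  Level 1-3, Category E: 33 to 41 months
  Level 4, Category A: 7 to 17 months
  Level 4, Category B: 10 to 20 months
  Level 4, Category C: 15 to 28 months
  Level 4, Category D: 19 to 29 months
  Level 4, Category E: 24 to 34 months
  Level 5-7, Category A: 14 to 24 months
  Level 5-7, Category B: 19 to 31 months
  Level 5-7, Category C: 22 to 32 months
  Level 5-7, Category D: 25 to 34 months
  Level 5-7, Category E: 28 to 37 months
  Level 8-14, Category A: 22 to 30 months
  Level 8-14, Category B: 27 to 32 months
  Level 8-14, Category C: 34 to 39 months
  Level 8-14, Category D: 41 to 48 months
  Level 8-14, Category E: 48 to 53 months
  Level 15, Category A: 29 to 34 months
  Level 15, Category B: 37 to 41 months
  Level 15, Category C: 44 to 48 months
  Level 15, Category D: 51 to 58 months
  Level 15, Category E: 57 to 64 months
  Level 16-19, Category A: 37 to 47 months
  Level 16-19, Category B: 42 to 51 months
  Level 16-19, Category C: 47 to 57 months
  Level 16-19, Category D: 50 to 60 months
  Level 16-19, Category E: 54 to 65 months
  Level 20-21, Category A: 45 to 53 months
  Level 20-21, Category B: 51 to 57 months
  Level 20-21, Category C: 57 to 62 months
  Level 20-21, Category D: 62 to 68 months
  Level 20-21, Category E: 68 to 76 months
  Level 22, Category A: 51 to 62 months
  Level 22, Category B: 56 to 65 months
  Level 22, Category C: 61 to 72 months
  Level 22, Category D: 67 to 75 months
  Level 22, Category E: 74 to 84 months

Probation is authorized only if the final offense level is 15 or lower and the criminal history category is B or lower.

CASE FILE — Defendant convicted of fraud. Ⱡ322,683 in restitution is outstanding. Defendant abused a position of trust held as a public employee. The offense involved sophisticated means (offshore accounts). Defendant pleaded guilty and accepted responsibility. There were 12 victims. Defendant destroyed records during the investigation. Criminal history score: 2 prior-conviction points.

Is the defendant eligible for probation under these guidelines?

Yes

Base offense level for fraud: 2.
§1 applies: 2 + 2 = 4.
§2 applies: 4 + 1 = 5.
§3 applies: 5 + 2 = 7.
§4 applies: 7 − 1 = 6.
§5 applies (level before this adjustment is 6 ≥ 5, so +5): 6 + 5 = 11.
§6 applies: 11 + 2 = 13.
Final offense level: 13.
Criminal history: 2 prior points → Category A (0-7).
Level 13 falls in the 8-14 band.
Grid: Level 8-14 × Category A = 22-30 months.
Probation check: level 13 ≤ 15 and category A ≤ B → eligible.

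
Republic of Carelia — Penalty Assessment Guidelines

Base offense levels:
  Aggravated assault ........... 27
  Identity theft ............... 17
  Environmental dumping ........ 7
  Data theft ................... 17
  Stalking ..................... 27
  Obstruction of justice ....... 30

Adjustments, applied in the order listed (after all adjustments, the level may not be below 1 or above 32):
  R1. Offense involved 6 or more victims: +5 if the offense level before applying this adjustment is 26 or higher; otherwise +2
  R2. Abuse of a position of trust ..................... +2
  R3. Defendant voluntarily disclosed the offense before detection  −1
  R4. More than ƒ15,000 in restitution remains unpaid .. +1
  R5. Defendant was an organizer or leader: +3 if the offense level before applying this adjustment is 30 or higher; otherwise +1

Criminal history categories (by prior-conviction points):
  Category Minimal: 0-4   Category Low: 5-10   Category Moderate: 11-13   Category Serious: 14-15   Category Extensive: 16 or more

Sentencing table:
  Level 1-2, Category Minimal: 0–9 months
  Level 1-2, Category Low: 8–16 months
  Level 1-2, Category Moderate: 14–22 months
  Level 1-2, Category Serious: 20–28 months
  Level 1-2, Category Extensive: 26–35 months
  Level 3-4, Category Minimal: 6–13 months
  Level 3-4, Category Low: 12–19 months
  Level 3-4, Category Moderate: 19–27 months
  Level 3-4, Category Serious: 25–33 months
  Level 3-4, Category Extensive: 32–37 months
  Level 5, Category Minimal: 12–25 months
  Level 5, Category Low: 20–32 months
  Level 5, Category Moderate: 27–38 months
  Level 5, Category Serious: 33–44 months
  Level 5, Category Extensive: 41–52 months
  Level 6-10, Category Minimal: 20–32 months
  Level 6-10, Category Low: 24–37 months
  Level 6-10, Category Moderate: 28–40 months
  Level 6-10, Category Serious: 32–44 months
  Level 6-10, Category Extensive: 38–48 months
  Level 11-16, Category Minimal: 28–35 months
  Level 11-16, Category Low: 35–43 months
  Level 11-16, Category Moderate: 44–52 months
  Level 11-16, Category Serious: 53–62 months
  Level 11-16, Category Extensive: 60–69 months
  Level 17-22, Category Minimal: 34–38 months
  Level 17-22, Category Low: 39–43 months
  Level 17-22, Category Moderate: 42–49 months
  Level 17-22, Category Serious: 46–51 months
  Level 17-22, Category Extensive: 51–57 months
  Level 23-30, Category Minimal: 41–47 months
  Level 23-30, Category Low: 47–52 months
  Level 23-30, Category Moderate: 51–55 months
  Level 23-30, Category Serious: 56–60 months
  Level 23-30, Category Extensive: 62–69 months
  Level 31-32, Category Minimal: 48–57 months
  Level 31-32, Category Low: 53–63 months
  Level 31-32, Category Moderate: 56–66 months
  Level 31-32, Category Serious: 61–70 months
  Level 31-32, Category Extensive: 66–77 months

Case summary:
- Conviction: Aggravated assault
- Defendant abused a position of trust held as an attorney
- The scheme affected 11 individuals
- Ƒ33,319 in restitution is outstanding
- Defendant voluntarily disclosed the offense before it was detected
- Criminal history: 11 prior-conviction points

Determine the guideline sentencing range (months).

56-66 months

Base offense level for aggravated assault: 27.
R1 applies (level before this adjustment is 27 ≥ 26, so +5): 27 + 5 = 32.
R2 applies: 32 + 2 = 34.
R3 applies: 34 − 1 = 33.
R4 applies: 33 + 1 = 34.
Level 34 exceeds the maximum of 32; capped at 32.
Final offense level: 32.
Criminal history: 11 prior points → Category Moderate (11-13).
Level 32 falls in the 31-32 band.
Grid: Level 31-32 × Category Moderate = 56-66 months.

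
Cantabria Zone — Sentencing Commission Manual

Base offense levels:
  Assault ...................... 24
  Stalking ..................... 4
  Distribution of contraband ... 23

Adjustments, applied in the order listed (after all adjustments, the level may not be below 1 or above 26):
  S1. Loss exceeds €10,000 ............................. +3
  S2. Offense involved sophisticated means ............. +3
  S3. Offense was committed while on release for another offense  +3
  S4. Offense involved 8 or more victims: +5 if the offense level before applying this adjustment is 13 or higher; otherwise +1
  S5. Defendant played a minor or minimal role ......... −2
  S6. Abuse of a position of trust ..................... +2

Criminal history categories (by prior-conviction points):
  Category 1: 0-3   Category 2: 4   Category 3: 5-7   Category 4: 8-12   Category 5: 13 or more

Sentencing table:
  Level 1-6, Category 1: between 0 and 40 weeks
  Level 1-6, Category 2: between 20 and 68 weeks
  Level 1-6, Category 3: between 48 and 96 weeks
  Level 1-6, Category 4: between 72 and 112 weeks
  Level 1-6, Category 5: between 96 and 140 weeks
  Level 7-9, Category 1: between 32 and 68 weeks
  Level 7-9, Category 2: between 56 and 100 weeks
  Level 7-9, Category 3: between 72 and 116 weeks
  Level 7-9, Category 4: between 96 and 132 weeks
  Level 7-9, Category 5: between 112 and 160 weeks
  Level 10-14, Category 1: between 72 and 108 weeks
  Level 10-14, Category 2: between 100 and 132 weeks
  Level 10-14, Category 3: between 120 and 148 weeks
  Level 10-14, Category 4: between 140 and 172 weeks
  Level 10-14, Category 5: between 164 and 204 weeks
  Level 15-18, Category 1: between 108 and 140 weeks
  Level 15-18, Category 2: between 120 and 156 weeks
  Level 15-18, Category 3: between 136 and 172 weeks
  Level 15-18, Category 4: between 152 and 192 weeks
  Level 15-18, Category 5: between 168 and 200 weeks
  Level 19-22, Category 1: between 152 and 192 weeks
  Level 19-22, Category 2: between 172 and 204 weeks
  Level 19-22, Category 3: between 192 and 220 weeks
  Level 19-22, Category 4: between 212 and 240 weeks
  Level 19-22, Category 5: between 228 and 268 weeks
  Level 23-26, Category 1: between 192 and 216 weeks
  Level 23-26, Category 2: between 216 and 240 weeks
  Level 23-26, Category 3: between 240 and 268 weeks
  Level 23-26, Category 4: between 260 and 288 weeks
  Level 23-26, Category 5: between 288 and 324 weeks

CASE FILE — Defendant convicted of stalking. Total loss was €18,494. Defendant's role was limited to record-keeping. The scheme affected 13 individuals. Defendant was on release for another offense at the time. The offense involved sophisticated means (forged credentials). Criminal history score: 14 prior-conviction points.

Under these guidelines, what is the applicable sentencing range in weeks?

168-200 weeks

Base offense level for stalking: 4.
S1 applies: 4 + 3 = 7.
S2 applies: 7 + 3 = 10.
S3 applies: 10 + 3 = 13.
S4 applies (level before this adjustment is 13 ≥ 13, so +5): 13 + 5 = 18.
S5 applies: 18 − 2 = 16.
S6 does not apply.
Final offense level: 16.
Criminal history: 14 prior points → Category 5 (13+).
Level 16 falls in the 15-18 band.
Grid: Level 15-18 × Category 5 = 168-200 weeks.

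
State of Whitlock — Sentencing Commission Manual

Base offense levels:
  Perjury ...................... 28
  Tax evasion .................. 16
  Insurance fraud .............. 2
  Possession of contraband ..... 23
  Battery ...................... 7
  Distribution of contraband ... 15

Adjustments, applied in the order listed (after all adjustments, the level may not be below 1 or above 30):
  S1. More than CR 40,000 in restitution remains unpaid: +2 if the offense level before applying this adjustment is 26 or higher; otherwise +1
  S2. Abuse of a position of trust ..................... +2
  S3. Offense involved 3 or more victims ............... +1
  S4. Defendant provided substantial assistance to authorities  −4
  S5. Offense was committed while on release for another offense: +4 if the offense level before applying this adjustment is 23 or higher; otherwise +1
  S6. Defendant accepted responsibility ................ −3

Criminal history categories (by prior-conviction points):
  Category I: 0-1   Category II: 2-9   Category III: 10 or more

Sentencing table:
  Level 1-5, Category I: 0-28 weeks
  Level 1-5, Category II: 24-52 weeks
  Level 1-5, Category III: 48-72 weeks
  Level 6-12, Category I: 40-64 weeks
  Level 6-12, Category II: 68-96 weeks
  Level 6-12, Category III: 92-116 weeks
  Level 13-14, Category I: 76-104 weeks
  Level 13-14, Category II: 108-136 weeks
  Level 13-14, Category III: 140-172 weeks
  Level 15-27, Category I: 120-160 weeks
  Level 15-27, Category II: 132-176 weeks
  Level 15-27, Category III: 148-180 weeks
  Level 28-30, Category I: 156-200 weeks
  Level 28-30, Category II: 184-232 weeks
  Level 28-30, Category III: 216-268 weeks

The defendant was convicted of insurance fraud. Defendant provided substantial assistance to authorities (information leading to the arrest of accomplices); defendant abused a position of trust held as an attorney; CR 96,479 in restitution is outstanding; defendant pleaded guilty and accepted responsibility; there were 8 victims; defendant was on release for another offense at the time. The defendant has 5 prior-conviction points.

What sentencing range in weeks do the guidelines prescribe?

Base offense level for insurance fraud: 2.
S1 applies (level before this adjustment is 2 < 26, so +1): 2 + 1 = 3.
S2 applies: 3 + 2 = 5.
S3 applies: 5 + 1 = 6.
S4 applies: 6 − 4 = 2.
S5 applies (level before this adjustment is 2 < 23, so +1): 2 + 1 = 3.
S6 applies: 3 − 3 = 0.
Level 0 is below the minimum of 1; floored at 1.
Final offense level: 1.
Criminal history: 5 prior points → Category II (2-9).
Level 1 falls in the 1-5 band.
Grid: Level 1-5 × Category II = 24-52 weeks.

24-52 weeks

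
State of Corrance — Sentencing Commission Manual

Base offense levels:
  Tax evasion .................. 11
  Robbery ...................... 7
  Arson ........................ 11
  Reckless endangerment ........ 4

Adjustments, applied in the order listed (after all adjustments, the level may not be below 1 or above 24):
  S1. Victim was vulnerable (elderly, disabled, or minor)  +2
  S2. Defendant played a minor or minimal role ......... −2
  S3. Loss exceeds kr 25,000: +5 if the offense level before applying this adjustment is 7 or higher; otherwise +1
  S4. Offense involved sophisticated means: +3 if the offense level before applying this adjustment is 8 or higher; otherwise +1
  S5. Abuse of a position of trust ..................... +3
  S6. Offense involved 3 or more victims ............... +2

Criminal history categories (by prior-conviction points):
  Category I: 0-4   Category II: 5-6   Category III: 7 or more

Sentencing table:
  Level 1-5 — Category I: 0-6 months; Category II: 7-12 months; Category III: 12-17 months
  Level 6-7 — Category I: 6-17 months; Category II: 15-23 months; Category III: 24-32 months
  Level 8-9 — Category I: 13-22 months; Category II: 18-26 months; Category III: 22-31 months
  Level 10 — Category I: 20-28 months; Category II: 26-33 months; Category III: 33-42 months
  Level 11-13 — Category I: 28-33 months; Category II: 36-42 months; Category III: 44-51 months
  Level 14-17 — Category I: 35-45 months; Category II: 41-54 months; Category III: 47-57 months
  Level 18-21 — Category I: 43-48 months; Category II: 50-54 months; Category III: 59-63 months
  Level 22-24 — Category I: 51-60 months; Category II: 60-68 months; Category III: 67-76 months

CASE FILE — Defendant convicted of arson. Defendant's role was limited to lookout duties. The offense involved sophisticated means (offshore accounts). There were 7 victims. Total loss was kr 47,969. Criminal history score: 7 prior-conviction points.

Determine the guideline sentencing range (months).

59-63 months

Base offense level for arson: 11.
S2 applies: 11 − 2 = 9.
S3 applies (level before this adjustment is 9 ≥ 7, so +5): 9 + 5 = 14.
S4 applies (level before this adjustment is 14 ≥ 8, so +3): 14 + 3 = 17.
S5 does not apply.
S6 applies: 17 + 2 = 19.
Final offense level: 19.
Criminal history: 7 prior points → Category III (7+).
Level 19 falls in the 18-21 band.
Grid: Level 18-21 × Category III = 59-63 months.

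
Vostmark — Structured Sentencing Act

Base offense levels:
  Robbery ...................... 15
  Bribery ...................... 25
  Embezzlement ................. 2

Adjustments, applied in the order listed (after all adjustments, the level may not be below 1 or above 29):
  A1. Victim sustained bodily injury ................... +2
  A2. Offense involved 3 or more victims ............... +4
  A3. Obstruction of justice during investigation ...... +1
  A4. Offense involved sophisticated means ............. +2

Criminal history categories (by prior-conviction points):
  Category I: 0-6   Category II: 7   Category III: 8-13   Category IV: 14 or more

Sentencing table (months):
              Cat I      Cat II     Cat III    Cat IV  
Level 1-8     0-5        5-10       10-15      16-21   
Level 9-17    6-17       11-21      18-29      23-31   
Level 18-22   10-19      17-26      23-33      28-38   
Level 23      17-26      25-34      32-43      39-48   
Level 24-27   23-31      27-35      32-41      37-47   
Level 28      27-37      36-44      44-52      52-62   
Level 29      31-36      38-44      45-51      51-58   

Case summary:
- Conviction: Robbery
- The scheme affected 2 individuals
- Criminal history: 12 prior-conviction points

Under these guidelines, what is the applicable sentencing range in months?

18-29 months

Base offense level for robbery: 15.
Final offense level: 15.
Criminal history: 12 prior points → Category III (8-13).
Level 15 falls in the 9-17 band.
Grid: Level 9-17 × Category III = 18-29 months.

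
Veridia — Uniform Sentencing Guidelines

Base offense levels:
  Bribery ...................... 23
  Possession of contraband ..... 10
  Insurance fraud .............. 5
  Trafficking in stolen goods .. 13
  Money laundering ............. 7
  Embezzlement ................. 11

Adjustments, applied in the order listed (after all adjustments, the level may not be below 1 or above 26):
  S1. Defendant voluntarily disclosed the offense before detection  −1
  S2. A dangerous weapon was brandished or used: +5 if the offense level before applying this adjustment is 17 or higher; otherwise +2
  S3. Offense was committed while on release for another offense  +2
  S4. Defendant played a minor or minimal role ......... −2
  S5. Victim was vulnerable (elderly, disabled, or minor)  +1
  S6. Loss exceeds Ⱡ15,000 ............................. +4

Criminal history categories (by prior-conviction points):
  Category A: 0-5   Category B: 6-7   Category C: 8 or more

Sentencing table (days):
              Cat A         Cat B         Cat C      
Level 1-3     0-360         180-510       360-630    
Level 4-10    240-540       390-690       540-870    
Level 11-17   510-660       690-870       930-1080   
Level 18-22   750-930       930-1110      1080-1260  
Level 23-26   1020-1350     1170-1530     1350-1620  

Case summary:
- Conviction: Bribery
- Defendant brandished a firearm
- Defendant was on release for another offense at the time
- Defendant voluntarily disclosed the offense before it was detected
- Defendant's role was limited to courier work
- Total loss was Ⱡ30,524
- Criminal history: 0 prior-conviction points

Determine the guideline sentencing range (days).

Base offense level for bribery: 23.
S1 applies: 23 − 1 = 22.
S2 applies (level before this adjustment is 22 ≥ 17, so +5): 22 + 5 = 27.
S3 applies: 27 + 2 = 29.
S4 applies: 29 − 2 = 27.
S5 does not apply.
S6 applies: 27 + 4 = 31.
Level 31 exceeds the maximum of 26; capped at 26.
Final offense level: 26.
Criminal history: 0 prior points → Category A (0-5).
Level 26 falls in the 23-26 band.
Grid: Level 23-26 × Category A = 1020-1350 days.

1020-1350 days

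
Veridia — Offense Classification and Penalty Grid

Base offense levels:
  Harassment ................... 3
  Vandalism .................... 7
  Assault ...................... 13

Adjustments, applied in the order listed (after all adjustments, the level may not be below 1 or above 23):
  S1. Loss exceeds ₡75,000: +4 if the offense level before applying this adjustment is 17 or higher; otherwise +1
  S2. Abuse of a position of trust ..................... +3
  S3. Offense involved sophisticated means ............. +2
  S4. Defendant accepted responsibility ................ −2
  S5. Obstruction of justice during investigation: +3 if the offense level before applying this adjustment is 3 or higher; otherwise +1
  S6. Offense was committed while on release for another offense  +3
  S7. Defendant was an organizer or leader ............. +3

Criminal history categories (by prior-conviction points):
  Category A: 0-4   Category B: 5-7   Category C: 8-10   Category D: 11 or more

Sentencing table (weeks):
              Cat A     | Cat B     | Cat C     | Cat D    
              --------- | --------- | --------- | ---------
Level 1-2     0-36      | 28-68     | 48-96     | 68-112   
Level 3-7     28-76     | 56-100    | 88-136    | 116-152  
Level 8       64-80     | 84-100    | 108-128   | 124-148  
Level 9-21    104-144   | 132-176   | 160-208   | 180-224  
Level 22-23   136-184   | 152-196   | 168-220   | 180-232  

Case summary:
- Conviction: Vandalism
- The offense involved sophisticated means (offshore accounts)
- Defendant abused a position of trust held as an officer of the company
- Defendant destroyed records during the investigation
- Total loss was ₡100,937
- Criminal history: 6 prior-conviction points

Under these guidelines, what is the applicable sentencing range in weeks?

132-176 weeks

Base offense level for vandalism: 7.
S1 applies (level before this adjustment is 7 < 17, so +1): 7 + 1 = 8.
S2 applies: 8 + 3 = 11.
S3 applies: 11 + 2 = 13.
S5 applies (level before this adjustment is 13 ≥ 3, so +3): 13 + 3 = 16.
Final offense level: 16.
Criminal history: 6 prior points → Category B (5-7).
Level 16 falls in the 9-21 band.
Grid: Level 9-21 × Category B = 132-176 weeks.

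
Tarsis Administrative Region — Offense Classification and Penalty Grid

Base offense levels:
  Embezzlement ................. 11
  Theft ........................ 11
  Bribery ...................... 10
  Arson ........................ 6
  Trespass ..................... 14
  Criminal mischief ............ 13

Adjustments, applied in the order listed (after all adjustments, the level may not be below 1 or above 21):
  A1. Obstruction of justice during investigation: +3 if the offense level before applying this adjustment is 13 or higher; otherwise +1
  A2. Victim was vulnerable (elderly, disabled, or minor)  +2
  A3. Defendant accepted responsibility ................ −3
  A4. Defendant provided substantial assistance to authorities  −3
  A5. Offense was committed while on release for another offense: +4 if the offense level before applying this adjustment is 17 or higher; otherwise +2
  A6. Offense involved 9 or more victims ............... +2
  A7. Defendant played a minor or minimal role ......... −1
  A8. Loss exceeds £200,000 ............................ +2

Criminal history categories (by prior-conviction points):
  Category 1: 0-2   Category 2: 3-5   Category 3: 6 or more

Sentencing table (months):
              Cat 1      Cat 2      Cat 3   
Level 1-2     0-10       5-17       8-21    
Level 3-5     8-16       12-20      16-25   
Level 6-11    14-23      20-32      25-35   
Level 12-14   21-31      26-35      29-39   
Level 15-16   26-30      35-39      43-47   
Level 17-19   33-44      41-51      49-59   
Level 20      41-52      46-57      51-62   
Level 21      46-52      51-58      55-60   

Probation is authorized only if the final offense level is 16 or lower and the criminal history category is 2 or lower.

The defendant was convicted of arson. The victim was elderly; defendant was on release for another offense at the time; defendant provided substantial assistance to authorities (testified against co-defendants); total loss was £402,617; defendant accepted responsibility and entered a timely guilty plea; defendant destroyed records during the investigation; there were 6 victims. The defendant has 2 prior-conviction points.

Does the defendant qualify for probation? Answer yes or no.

Yes

Base offense level for arson: 6.
A1 applies (level before this adjustment is 6 < 13, so +1): 6 + 1 = 7.
A2 applies: 7 + 2 = 9.
A3 applies: 9 − 3 = 6.
A4 applies: 6 − 3 = 3.
A5 applies (level before this adjustment is 3 < 17, so +2): 3 + 2 = 5.
A7 does not apply.
A8 applies: 5 + 2 = 7.
Final offense level: 7.
Criminal history: 2 prior points → Category 1 (0-2).
Level 7 falls in the 6-11 band.
Grid: Level 6-11 × Category 1 = 14-23 months.
Probation check: level 7 ≤ 16 and category 1 ≤ 2 → eligible.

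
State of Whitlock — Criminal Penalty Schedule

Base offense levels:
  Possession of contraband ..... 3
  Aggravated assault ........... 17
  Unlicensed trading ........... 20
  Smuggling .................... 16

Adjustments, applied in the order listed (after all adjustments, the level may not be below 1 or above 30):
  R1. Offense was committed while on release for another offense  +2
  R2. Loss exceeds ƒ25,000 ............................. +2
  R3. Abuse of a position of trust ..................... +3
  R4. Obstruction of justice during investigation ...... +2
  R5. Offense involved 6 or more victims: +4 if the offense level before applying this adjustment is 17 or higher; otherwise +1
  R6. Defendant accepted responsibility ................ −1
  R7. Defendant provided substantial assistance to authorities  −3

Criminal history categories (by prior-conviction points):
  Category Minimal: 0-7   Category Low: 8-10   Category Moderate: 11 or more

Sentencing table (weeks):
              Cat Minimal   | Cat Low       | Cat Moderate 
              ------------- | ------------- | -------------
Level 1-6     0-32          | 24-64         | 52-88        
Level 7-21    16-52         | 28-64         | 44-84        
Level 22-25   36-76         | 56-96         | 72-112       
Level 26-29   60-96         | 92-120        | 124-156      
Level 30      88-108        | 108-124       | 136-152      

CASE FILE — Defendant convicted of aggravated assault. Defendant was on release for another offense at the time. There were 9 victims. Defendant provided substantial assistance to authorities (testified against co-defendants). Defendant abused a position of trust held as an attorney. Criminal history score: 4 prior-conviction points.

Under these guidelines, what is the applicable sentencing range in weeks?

36-76 weeks

Base offense level for aggravated assault: 17.
R1 applies: 17 + 2 = 19.
R2 does not apply.
R3 applies: 19 + 3 = 22.
R5 applies (level before this adjustment is 22 ≥ 17, so +4): 22 + 4 = 26.
R7 applies: 26 − 3 = 23.
Final offense level: 23.
Criminal history: 4 prior points → Category Minimal (0-7).
Level 23 falls in the 22-25 band.
Grid: Level 22-25 × Category Minimal = 36-76 weeks.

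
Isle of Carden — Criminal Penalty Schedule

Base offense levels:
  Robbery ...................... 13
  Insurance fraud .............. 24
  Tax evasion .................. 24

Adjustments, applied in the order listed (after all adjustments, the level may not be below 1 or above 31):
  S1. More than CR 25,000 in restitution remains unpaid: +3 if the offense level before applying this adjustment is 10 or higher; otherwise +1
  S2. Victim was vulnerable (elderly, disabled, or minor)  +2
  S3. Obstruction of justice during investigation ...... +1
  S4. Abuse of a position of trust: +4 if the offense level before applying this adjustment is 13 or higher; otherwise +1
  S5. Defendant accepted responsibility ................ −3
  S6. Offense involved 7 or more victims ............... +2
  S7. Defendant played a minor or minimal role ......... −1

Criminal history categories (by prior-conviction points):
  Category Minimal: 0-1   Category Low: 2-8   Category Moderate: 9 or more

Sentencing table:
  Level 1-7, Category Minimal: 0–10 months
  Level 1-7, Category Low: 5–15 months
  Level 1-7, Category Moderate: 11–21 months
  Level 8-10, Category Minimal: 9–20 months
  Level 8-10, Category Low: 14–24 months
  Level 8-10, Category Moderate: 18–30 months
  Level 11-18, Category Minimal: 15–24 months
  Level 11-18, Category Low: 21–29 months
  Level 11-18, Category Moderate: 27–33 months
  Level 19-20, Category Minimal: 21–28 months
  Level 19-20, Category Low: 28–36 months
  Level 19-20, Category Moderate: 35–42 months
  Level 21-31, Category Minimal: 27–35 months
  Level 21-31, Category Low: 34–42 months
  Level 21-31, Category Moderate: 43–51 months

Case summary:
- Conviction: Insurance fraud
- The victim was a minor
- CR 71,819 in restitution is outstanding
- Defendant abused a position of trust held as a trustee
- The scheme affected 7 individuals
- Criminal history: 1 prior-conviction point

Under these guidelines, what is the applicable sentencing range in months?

Base offense level for insurance fraud: 24.
S1 applies (level before this adjustment is 24 ≥ 10, so +3): 24 + 3 = 27.
S2 applies: 27 + 2 = 29.
S4 applies (level before this adjustment is 29 ≥ 13, so +4): 29 + 4 = 33.
S5 does not apply.
S6 applies: 33 + 2 = 35.
S7 does not apply.
Level 35 exceeds the maximum of 31; capped at 31.
Final offense level: 31.
Criminal history: 1 prior point → Category Minimal (0-1).
Level 31 falls in the 21-31 band.
Grid: Level 21-31 × Category Minimal = 27-35 months.

27-35 months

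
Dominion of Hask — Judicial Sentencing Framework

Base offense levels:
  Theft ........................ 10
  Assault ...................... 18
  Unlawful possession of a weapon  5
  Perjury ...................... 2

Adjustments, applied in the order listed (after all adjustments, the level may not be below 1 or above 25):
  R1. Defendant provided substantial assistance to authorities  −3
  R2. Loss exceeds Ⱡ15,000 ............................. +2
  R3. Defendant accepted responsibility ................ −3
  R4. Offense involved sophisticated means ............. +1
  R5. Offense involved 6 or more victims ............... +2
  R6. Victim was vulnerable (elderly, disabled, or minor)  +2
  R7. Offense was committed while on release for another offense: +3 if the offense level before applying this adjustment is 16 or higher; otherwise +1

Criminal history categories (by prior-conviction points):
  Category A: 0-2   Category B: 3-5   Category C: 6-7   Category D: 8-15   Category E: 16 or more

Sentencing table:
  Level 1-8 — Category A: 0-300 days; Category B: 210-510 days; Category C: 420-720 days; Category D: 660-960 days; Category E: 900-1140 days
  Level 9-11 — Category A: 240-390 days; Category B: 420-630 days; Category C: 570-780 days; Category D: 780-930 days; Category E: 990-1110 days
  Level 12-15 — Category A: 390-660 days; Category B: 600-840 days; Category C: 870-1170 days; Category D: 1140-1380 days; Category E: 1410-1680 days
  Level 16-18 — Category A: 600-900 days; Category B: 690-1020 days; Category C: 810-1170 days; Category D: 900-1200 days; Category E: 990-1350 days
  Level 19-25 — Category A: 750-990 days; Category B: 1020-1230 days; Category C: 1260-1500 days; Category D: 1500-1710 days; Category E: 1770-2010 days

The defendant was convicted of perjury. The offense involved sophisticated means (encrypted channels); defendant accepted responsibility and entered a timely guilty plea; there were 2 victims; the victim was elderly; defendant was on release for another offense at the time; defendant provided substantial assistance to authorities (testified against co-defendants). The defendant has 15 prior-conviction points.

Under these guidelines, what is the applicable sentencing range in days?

660-960 days

Base offense level for perjury: 2.
R1 applies: 2 − 3 = -1.
R3 applies: -1 − 3 = -4.
R4 applies: -4 + 1 = -3.
R6 applies: -3 + 2 = -1.
R7 applies (level before this adjustment is -1 < 16, so +1): -1 + 1 = 0.
Level 0 is below the minimum of 1; floored at 1.
Final offense level: 1.
Criminal history: 15 prior points → Category D (8-15).
Level 1 falls in the 1-8 band.
Grid: Level 1-8 × Category D = 660-960 days.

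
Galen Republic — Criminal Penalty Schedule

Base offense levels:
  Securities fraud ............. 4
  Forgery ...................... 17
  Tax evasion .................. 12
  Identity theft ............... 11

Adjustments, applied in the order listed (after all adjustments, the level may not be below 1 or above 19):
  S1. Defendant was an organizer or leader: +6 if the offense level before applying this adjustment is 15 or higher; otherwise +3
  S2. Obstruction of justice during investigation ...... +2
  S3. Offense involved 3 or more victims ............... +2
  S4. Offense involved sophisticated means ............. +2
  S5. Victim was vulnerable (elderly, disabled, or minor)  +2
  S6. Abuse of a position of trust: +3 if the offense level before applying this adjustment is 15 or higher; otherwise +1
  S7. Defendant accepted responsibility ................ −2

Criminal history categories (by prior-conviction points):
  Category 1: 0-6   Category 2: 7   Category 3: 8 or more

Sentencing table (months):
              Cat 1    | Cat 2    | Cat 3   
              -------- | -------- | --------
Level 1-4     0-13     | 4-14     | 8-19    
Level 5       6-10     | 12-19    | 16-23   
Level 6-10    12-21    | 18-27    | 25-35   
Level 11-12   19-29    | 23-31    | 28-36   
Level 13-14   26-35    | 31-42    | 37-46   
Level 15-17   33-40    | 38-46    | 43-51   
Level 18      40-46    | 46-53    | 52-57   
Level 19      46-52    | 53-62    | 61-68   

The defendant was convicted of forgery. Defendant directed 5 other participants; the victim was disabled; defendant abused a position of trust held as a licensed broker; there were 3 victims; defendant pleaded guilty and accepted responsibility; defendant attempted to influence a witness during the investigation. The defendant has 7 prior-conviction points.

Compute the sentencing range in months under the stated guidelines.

Base offense level for forgery: 17.
S1 applies (level before this adjustment is 17 ≥ 15, so +6): 17 + 6 = 23.
S2 applies: 23 + 2 = 25.
S3 applies: 25 + 2 = 27.
S4 does not apply.
S5 applies: 27 + 2 = 29.
S6 applies (level before this adjustment is 29 ≥ 15, so +3): 29 + 3 = 32.
S7 applies: 32 − 2 = 30.
Level 30 exceeds the maximum of 19; capped at 19.
Final offense level: 19.
Criminal history: 7 prior points → Category 2 (7).
Level 19 falls in the 19 band.
Grid: Level 19 × Category 2 = 53-62 months.

53-62 months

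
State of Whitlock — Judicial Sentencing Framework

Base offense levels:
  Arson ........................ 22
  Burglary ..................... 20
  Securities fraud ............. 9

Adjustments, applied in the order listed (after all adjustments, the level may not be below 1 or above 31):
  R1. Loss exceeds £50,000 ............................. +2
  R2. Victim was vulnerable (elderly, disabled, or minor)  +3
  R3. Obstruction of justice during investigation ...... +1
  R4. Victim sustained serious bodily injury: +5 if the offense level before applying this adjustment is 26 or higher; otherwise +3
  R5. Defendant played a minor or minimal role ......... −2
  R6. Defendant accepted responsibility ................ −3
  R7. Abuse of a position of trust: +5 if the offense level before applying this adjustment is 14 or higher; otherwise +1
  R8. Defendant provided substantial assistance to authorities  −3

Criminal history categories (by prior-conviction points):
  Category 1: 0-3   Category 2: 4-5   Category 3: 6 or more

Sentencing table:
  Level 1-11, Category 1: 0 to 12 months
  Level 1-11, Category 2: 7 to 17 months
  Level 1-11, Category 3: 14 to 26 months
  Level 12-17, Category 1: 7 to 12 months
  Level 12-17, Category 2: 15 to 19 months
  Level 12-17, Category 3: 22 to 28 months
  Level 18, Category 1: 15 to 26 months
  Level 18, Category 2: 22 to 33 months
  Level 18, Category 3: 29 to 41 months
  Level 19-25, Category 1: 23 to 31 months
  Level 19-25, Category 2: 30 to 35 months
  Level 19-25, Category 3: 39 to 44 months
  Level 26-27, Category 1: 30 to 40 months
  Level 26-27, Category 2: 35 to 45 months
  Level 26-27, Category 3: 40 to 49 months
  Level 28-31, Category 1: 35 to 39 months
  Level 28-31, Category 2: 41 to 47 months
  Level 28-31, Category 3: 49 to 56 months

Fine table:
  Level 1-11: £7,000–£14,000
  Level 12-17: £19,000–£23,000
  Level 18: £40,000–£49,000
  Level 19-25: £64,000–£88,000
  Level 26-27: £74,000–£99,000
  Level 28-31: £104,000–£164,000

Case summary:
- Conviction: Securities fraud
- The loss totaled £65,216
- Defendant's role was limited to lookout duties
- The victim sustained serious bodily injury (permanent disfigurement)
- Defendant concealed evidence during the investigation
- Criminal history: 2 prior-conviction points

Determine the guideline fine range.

Base offense level for securities fraud: 9.
R1 applies: 9 + 2 = 11.
R2 does not apply.
R3 applies: 11 + 1 = 12.
R4 applies (level before this adjustment is 12 < 26, so +3): 12 + 3 = 15.
R5 applies: 15 − 2 = 13.
R7 does not apply.
R8 does not apply.
Final offense level: 13.
Level 13 falls in the 12-17 band.
Fine table: Level 12-17 → £19,000–£23,000.

£19,000–£23,000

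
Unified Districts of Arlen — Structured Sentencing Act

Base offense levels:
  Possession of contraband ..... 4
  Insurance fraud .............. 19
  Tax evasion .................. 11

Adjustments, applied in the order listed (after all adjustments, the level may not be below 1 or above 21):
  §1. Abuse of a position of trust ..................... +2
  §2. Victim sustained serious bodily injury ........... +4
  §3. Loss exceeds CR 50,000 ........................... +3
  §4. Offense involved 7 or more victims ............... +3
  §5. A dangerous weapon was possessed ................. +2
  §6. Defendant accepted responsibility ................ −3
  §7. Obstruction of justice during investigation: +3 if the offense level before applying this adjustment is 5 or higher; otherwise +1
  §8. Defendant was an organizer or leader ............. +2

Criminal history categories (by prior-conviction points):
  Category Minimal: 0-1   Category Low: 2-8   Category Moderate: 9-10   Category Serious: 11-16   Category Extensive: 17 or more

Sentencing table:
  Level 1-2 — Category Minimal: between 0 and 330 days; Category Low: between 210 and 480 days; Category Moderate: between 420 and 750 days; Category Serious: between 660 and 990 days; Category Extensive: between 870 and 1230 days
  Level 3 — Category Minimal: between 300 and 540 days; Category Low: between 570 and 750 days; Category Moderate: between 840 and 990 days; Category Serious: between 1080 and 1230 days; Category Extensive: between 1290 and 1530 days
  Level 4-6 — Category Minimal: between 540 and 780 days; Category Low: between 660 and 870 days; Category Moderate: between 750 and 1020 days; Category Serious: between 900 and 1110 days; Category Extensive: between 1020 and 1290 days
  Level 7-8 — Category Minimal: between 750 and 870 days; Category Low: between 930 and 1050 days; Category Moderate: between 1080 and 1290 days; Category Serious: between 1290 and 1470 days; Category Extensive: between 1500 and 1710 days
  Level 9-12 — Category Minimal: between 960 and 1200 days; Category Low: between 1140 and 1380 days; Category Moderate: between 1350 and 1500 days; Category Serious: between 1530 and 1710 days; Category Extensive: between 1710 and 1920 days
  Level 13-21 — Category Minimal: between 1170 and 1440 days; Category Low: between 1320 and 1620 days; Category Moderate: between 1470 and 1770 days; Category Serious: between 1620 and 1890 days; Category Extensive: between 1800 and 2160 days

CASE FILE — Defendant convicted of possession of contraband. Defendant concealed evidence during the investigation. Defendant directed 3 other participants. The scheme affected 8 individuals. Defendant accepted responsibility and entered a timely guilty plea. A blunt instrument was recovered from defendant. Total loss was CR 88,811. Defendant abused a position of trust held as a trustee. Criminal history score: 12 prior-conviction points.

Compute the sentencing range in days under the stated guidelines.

1620-1890 days

Base offense level for possession of contraband: 4.
§1 applies: 4 + 2 = 6.
§2 does not apply.
§3 applies: 6 + 3 = 9.
§4 applies: 9 + 3 = 12.
§5 applies: 12 + 2 = 14.
§6 applies: 14 − 3 = 11.
§7 applies (level before this adjustment is 11 ≥ 5, so +3): 11 + 3 = 14.
§8 applies: 14 + 2 = 16.
Final offense level: 16.
Criminal history: 12 prior points → Category Serious (11-16).
Level 16 falls in the 13-21 band.
Grid: Level 13-21 × Category Serious = 1620-1890 days.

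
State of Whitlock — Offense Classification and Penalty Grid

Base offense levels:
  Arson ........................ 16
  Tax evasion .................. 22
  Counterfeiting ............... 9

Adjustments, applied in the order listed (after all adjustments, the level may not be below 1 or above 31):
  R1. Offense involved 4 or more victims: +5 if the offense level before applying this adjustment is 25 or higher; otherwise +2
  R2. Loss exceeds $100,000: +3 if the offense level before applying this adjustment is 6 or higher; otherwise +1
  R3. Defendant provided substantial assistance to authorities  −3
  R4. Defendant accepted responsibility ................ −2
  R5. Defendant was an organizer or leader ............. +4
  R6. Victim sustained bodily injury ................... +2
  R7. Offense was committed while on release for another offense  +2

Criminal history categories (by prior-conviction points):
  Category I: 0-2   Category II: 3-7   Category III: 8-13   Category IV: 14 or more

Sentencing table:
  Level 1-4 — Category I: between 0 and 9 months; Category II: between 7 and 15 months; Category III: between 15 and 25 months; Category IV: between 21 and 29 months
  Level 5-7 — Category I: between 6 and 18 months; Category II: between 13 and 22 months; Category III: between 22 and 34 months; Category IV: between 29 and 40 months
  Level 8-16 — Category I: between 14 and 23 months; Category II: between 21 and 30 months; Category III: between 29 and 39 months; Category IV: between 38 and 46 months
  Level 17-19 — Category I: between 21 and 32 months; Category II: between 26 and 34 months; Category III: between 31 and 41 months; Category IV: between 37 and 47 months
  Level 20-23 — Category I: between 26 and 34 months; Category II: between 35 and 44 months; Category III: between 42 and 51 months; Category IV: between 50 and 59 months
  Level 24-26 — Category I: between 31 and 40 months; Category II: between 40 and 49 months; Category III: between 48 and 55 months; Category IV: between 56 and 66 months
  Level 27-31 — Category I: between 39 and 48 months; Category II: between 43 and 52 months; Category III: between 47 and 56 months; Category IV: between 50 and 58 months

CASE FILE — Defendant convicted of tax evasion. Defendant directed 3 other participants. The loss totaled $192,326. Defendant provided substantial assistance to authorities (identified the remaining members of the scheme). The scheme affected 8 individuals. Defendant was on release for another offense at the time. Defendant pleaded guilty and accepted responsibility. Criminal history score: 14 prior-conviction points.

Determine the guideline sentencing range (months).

50-58 months

Base offense level for tax evasion: 22.
R1 applies (level before this adjustment is 22 < 25, so +2): 22 + 2 = 24.
R2 applies (level before this adjustment is 24 ≥ 6, so +3): 24 + 3 = 27.
R3 applies: 27 − 3 = 24.
R4 applies: 24 − 2 = 22.
R5 applies: 22 + 4 = 26.
R6 does not apply.
R7 applies: 26 + 2 = 28.
Final offense level: 28.
Criminal history: 14 prior points → Category IV (14+).
Level 28 falls in the 27-31 band.
Grid: Level 27-31 × Category IV = 50-58 months.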